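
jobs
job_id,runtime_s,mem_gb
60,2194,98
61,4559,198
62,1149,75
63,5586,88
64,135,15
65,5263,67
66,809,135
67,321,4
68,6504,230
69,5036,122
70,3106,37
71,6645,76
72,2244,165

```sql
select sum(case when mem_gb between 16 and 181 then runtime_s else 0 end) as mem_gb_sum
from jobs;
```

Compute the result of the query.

32032

job_id=60: ✓ → 2194
job_id=61: ✗
job_id=62: ✓ → 1149
job_id=63: ✓ → 5586
job_id=64: ✗
job_id=65: ✓ → 5263
job_id=66: ✓ → 809
job_id=67: ✗
job_id=68: ✗
job_id=69: ✓ → 5036
job_id=70: ✓ → 3106
job_id=71: ✓ → 6645
job_id=72: ✓ → 2244
mem_gb_sum = 2194 + 1149 + 5586 + 5263 + 809 + 5036 + 3106 + 6645 + 2244 = 32032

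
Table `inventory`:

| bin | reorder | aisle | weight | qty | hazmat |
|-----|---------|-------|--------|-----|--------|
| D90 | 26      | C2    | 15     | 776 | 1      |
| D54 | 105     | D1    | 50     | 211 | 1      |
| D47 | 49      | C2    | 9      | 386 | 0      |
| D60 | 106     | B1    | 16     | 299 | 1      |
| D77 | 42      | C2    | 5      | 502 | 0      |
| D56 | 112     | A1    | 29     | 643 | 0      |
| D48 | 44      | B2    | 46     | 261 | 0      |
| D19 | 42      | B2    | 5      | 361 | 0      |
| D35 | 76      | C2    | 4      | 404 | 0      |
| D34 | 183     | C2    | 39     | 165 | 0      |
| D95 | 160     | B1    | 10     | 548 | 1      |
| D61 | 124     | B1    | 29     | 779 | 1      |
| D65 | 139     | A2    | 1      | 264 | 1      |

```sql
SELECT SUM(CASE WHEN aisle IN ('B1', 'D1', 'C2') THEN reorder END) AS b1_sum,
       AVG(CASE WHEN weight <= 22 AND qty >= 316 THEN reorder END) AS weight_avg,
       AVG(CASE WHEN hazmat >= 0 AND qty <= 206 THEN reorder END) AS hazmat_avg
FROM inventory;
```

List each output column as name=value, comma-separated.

[b1_sum: aisle IN ('B1', 'D1', 'C2')]
bin=D90: ✓ → 26
bin=D54: ✓ → 105
bin=D47: ✓ → 49
bin=D60: ✓ → 106
bin=D77: ✓ → 42
bin=D56: ✗
bin=D48: ✗
bin=D19: ✗
bin=D35: ✓ → 76
bin=D34: ✓ → 183
bin=D95: ✓ → 160
bin=D61: ✓ → 124
bin=D65: ✗
b1_sum = 26 + 105 + 49 + 106 + 42 + 76 + 183 + 160 + 124 = 871
—
[weight_avg: weight <= 22 AND qty >= 316]
bin=D90: ✓ → 26
bin=D54: ✗
bin=D47: ✓ → 49
bin=D60: ✗
bin=D77: ✓ → 42
bin=D56: ✗
bin=D48: ✗
bin=D19: ✓ → 42
bin=D35: ✓ → 76
bin=D34: ✗
bin=D95: ✓ → 160
bin=D61: ✗
bin=D65: ✗
weight_avg = (26 + 49 + 42 + 42 + 76 + 160) / 6 = 65.8333333333
—
[hazmat_avg: hazmat >= 0 AND qty <= 206]
bin=D90: ✗
bin=D54: ✗
bin=D47: ✗
bin=D60: ✗
bin=D77: ✗
bin=D56: ✗
bin=D48: ✗
bin=D19: ✗
bin=D35: ✗
bin=D34: ✓ → 183
bin=D95: ✗
bin=D61: ✗
bin=D65: ✗
hazmat_avg = 183

b1_sum=871, weight_avg=65.8333333333, hazmat_avg=183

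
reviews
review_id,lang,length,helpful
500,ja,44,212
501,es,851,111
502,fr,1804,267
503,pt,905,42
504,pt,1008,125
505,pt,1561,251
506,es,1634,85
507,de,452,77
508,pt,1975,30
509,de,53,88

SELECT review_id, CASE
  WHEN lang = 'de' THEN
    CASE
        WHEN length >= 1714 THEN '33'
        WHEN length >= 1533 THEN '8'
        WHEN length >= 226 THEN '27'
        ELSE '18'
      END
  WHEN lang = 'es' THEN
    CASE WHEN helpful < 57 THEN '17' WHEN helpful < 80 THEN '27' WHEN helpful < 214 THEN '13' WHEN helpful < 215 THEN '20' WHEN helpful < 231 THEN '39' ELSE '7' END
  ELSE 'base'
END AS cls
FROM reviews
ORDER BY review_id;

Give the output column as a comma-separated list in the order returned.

base, 13, base, base, base, base, 13, 27, base, 18

review_id=500: lang='ja' → outer ELSE → base
review_id=501: lang='es' → inner[helpful < 214] → 13
review_id=502: lang='fr' → outer ELSE → base
review_id=503: lang='pt' → outer ELSE → base
review_id=504: lang='pt' → outer ELSE → base
review_id=505: lang='pt' → outer ELSE → base
review_id=506: lang='es' → inner[helpful < 214] → 13
review_id=507: lang='de' → inner[length >= 226] → 27
review_id=508: lang='pt' → outer ELSE → base
review_id=509: lang='de' → inner[ELSE] → 18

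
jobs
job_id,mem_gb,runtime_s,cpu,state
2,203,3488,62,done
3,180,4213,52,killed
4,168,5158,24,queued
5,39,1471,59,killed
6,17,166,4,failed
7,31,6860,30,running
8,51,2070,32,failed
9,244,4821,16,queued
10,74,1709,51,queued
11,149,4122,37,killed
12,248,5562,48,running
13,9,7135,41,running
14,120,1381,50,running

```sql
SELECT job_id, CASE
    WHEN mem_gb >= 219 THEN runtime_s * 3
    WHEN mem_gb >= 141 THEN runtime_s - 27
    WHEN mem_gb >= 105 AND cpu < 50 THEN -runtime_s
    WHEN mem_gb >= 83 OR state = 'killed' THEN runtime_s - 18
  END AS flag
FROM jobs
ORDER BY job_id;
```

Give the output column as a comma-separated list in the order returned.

3461, 4186, 5131, 1453, NULL, NULL, NULL, 14463, NULL, 4095, 16686, NULL, 1363

job_id=2: mem_gb >= 141 → 3461
job_id=3: mem_gb >= 141 → 4186
job_id=4: mem_gb >= 141 → 5131
job_id=5: mem_gb >= 83 OR state = 'killed' → 1453
job_id=6: (no match → NULL) → NULL
job_id=7: (no match → NULL) → NULL
job_id=8: (no match → NULL) → NULL
job_id=9: mem_gb >= 219 → 14463
job_id=10: (no match → NULL) → NULL
job_id=11: mem_gb >= 141 → 4095
job_id=12: mem_gb >= 219 → 16686
job_id=13: (no match → NULL) → NULL
job_id=14: mem_gb >= 83 OR state = 'killed' → 1363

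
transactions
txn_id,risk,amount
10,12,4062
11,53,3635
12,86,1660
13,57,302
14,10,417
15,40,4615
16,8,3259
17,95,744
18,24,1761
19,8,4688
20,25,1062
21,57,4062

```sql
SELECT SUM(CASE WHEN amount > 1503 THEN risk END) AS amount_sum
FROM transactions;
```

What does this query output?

288

txn_id=10: ✓ → 12
txn_id=11: ✓ → 53
txn_id=12: ✓ → 86
txn_id=13: ✗
txn_id=14: ✗
txn_id=15: ✓ → 40
txn_id=16: ✓ → 8
txn_id=17: ✗
txn_id=18: ✓ → 24
txn_id=19: ✓ → 8
txn_id=20: ✗
txn_id=21: ✓ → 57
amount_sum = 12 + 53 + 86 + 40 + 8 + 24 + 8 + 57 = 288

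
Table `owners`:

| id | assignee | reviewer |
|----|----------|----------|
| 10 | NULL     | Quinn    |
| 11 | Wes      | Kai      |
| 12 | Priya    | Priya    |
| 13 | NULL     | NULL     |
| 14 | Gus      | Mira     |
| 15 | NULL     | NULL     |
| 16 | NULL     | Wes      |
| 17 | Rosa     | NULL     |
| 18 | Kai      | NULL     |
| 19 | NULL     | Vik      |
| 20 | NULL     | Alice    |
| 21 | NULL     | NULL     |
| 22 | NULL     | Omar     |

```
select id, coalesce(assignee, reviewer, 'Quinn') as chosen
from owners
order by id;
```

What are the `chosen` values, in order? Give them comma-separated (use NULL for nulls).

id=10: assignee=NULL, reviewer=Quinn → Quinn
id=11: assignee=Wes → Wes
id=12: assignee=Priya → Priya
id=13: assignee=NULL, reviewer=NULL, → literal Quinn → Quinn
id=14: assignee=Gus → Gus
id=15: assignee=NULL, reviewer=NULL, → literal Quinn → Quinn
id=16: assignee=NULL, reviewer=Wes → Wes
id=17: assignee=Rosa → Rosa
id=18: assignee=Kai → Kai
id=19: assignee=NULL, reviewer=Vik → Vik
id=20: assignee=NULL, reviewer=Alice → Alice
id=21: assignee=NULL, reviewer=NULL, → literal Quinn → Quinn
id=22: assignee=NULL, reviewer=Omar → Omar

Quinn, Wes, Priya, Quinn, Gus, Quinn, Wes, Rosa, Kai, Vik, Alice, Quinn, Omar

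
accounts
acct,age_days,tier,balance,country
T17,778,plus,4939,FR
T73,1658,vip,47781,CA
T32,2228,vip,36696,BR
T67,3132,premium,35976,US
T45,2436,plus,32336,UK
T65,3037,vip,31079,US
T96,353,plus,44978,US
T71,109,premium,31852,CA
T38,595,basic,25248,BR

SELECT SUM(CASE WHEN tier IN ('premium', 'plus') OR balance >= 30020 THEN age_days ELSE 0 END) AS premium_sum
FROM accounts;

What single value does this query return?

13731

acct=T17: ✓ → 778
acct=T73: ✓ → 1658
acct=T32: ✓ → 2228
acct=T67: ✓ → 3132
acct=T45: ✓ → 2436
acct=T65: ✓ → 3037
acct=T96: ✓ → 353
acct=T71: ✓ → 109
acct=T38: ✗
premium_sum = 778 + 1658 + 2228 + 3132 + 2436 + 3037 + 353 + 109 = 13731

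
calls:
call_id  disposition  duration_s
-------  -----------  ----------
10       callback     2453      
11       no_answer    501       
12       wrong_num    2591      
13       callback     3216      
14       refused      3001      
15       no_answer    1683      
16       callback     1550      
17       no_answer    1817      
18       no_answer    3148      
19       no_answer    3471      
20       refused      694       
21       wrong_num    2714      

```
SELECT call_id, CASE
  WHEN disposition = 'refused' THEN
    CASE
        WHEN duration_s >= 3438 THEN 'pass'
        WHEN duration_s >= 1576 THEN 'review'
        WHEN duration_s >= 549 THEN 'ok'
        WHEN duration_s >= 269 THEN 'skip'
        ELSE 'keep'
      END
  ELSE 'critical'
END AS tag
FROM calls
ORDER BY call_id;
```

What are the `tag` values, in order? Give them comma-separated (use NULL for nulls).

call_id=10: disposition='callback' → outer ELSE → critical
call_id=11: disposition='no_answer' → outer ELSE → critical
call_id=12: disposition='wrong_num' → outer ELSE → critical
call_id=13: disposition='callback' → outer ELSE → critical
call_id=14: disposition='refused' → inner[duration_s >= 1576] → review
call_id=15: disposition='no_answer' → outer ELSE → critical
call_id=16: disposition='callback' → outer ELSE → critical
call_id=17: disposition='no_answer' → outer ELSE → critical
call_id=18: disposition='no_answer' → outer ELSE → critical
call_id=19: disposition='no_answer' → outer ELSE → critical
call_id=20: disposition='refused' → inner[duration_s >= 549] → ok
call_id=21: disposition='wrong_num' → outer ELSE → critical

critical, critical, critical, critical, review, critical, critical, critical, critical, critical, ok, critical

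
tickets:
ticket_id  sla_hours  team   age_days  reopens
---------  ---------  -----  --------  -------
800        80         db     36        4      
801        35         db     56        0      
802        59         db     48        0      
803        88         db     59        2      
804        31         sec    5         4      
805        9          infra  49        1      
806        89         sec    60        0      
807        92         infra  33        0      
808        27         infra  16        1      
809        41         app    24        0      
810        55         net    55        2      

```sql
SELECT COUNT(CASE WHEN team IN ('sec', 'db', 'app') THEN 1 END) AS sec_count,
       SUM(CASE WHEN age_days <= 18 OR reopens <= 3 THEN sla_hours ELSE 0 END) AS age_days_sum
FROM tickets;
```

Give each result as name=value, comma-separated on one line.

sec_count=7, age_days_sum=526

[sec_count: team IN ('sec', 'db', 'app')]
ticket_id=800: ✓ → 1
ticket_id=801: ✓ → 1
ticket_id=802: ✓ → 1
ticket_id=803: ✓ → 1
ticket_id=804: ✓ → 1
ticket_id=805: ✗
ticket_id=806: ✓ → 1
ticket_id=807: ✗
ticket_id=808: ✗
ticket_id=809: ✓ → 1
ticket_id=810: ✗
sec_count = COUNT(1, 1, 1, 1, 1, 1, 1) = 7
—
[age_days_sum: age_days <= 18 OR reopens <= 3]
ticket_id=800: ✗
ticket_id=801: ✓ → 35
ticket_id=802: ✓ → 59
ticket_id=803: ✓ → 88
ticket_id=804: ✓ → 31
ticket_id=805: ✓ → 9
ticket_id=806: ✓ → 89
ticket_id=807: ✓ → 92
ticket_id=808: ✓ → 27
ticket_id=809: ✓ → 41
ticket_id=810: ✓ → 55
age_days_sum = 35 + 59 + 88 + 31 + 9 + 89 + 92 + 27 + 41 + 55 = 526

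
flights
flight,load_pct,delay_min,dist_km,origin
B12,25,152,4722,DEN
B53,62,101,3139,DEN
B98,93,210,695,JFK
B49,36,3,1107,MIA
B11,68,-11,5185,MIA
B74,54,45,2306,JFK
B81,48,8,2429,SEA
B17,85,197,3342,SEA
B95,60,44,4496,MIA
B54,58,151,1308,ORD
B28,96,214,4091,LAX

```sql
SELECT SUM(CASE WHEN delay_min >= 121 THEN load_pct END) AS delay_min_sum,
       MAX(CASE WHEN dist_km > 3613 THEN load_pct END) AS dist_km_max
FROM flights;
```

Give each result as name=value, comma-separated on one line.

delay_min_sum=357, dist_km_max=96

[delay_min_sum: delay_min >= 121]
flight=B12: ✓ → 25
flight=B53: ✗
flight=B98: ✓ → 93
flight=B49: ✗
flight=B11: ✗
flight=B74: ✗
flight=B81: ✗
flight=B17: ✓ → 85
flight=B95: ✗
flight=B54: ✓ → 58
flight=B28: ✓ → 96
delay_min_sum = 25 + 93 + 85 + 58 + 96 = 357
—
[dist_km_max: dist_km > 3613]
flight=B12: ✓ → 25
flight=B53: ✗
flight=B98: ✗
flight=B49: ✗
flight=B11: ✓ → 68
flight=B74: ✗
flight=B81: ✗
flight=B17: ✗
flight=B95: ✓ → 60
flight=B54: ✗
flight=B28: ✓ → 96
dist_km_max = MAX(25, 68, 60, 96) = 96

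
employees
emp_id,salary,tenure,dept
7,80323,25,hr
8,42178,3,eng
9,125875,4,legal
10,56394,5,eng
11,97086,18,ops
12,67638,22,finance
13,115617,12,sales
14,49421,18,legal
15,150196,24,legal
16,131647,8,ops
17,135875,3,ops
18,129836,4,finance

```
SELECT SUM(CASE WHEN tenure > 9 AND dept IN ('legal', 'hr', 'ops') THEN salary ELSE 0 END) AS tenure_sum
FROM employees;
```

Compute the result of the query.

377026

emp_id=7: ✓ → 80323
emp_id=8: ✗
emp_id=9: ✗
emp_id=10: ✗
emp_id=11: ✓ → 97086
emp_id=12: ✗
emp_id=13: ✗
emp_id=14: ✓ → 49421
emp_id=15: ✓ → 150196
emp_id=16: ✗
emp_id=17: ✗
emp_id=18: ✗
tenure_sum = 80323 + 97086 + 49421 + 150196 = 377026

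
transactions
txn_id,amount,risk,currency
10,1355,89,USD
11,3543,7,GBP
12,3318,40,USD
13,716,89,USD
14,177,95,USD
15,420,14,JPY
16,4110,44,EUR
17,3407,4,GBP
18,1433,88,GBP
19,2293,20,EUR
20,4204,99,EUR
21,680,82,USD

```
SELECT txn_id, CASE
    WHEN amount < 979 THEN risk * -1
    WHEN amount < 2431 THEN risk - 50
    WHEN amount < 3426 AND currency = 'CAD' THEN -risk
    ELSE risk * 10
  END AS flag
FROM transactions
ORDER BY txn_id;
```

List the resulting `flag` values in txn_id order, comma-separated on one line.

txn_id=10: amount < 2431 → 39
txn_id=11: ELSE → 70
txn_id=12: ELSE → 400
txn_id=13: amount < 979 → -89
txn_id=14: amount < 979 → -95
txn_id=15: amount < 979 → -14
txn_id=16: ELSE → 440
txn_id=17: ELSE → 40
txn_id=18: amount < 2431 → 38
txn_id=19: amount < 2431 → -30
txn_id=20: ELSE → 990
txn_id=21: amount < 979 → -82

39, 70, 400, -89, -95, -14, 440, 40, 38, -30, 990, -82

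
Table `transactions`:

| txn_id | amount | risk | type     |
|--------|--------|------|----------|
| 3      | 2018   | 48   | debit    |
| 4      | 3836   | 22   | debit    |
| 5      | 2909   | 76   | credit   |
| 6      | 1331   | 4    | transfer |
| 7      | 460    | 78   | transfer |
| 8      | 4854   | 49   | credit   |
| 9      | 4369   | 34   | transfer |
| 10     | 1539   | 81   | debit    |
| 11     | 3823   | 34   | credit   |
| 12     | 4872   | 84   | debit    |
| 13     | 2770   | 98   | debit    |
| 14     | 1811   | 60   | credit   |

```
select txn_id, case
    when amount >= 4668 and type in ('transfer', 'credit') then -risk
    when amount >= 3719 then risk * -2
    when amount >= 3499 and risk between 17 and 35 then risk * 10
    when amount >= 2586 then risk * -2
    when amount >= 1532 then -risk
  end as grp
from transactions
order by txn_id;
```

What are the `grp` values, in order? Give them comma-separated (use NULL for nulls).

-48, -44, -152, NULL, NULL, -49, -68, -81, -68, -168, -196, -60

txn_id=3: amount >= 1532 → -48
txn_id=4: amount >= 3719 → -44
txn_id=5: amount >= 2586 → -152
txn_id=6: (no match → NULL) → NULL
txn_id=7: (no match → NULL) → NULL
txn_id=8: amount >= 4668 and type in ('transfer', 'credit') → -49
txn_id=9: amount >= 3719 → -68
txn_id=10: amount >= 1532 → -81
txn_id=11: amount >= 3719 → -68
txn_id=12: amount >= 3719 → -168
txn_id=13: amount >= 2586 → -196
txn_id=14: amount >= 1532 → -60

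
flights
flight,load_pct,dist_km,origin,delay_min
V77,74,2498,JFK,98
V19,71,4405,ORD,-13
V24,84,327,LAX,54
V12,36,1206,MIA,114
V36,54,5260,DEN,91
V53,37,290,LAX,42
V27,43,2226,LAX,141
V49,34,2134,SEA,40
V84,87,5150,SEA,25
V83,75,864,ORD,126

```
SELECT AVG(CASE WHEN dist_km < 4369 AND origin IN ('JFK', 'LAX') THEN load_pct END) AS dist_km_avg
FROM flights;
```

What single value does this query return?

flight=V77: ✓ → 74
flight=V19: ✗
flight=V24: ✓ → 84
flight=V12: ✗
flight=V36: ✗
flight=V53: ✓ → 37
flight=V27: ✓ → 43
flight=V49: ✗
flight=V84: ✗
flight=V83: ✗
dist_km_avg = (74 + 84 + 37 + 43) / 4 = 59.5

59.5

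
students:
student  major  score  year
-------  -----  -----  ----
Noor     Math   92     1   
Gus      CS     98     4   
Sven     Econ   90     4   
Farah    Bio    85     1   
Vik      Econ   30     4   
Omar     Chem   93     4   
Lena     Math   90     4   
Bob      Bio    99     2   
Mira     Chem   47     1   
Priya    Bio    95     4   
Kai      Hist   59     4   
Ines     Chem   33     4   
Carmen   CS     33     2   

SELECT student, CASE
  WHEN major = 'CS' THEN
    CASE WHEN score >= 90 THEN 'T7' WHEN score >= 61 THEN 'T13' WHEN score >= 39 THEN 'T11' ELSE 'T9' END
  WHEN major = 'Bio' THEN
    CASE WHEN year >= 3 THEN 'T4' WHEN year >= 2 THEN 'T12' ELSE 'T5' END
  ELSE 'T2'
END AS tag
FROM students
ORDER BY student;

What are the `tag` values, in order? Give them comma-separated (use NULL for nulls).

student=Bob: major='Bio' → inner[year >= 2] → T12
student=Carmen: major='CS' → inner[ELSE] → T9
student=Farah: major='Bio' → inner[ELSE] → T5
student=Gus: major='CS' → inner[score >= 90] → T7
student=Ines: major='Chem' → outer ELSE → T2
student=Kai: major='Hist' → outer ELSE → T2
student=Lena: major='Math' → outer ELSE → T2
student=Mira: major='Chem' → outer ELSE → T2
student=Noor: major='Math' → outer ELSE → T2
student=Omar: major='Chem' → outer ELSE → T2
student=Priya: major='Bio' → inner[year >= 3] → T4
student=Sven: major='Econ' → outer ELSE → T2
student=Vik: major='Econ' → outer ELSE → T2

T12, T9, T5, T7, T2, T2, T2, T2, T2, T2, T4, T2, T2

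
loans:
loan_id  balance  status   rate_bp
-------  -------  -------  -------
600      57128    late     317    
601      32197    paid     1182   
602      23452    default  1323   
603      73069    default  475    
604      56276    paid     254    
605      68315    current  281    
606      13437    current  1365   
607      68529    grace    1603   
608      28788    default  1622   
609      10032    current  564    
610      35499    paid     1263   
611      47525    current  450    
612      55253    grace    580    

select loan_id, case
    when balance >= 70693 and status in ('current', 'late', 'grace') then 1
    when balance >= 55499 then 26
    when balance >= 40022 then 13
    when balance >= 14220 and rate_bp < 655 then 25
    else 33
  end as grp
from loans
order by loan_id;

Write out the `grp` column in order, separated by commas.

loan_id=600: balance >= 55499 → 26
loan_id=601: ELSE → 33
loan_id=602: ELSE → 33
loan_id=603: balance >= 55499 → 26
loan_id=604: balance >= 55499 → 26
loan_id=605: balance >= 55499 → 26
loan_id=606: ELSE → 33
loan_id=607: balance >= 55499 → 26
loan_id=608: ELSE → 33
loan_id=609: ELSE → 33
loan_id=610: ELSE → 33
loan_id=611: balance >= 40022 → 13
loan_id=612: balance >= 40022 → 13

26, 33, 33, 26, 26, 26, 33, 26, 33, 33, 33, 13, 13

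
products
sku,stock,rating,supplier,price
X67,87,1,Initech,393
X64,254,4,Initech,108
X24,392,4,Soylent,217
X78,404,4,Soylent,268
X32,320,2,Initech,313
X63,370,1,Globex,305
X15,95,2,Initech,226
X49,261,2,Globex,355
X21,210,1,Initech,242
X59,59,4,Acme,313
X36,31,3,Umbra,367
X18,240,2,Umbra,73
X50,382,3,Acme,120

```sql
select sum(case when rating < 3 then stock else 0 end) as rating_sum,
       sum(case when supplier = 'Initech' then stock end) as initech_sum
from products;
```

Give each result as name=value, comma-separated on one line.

[rating_sum: rating < 3]
sku=X67: ✓ → 87
sku=X64: ✗
sku=X24: ✗
sku=X78: ✗
sku=X32: ✓ → 320
sku=X63: ✓ → 370
sku=X15: ✓ → 95
sku=X49: ✓ → 261
sku=X21: ✓ → 210
sku=X59: ✗
sku=X36: ✗
sku=X18: ✓ → 240
sku=X50: ✗
rating_sum = 87 + 320 + 370 + 95 + 261 + 210 + 240 = 1583
—
[initech_sum: supplier = 'Initech']
sku=X67: ✓ → 87
sku=X64: ✓ → 254
sku=X24: ✗
sku=X78: ✗
sku=X32: ✓ → 320
sku=X63: ✗
sku=X15: ✓ → 95
sku=X49: ✗
sku=X21: ✓ → 210
sku=X59: ✗
sku=X36: ✗
sku=X18: ✗
sku=X50: ✗
initech_sum = 87 + 254 + 320 + 95 + 210 = 966

rating_sum=1583, initech_sum=966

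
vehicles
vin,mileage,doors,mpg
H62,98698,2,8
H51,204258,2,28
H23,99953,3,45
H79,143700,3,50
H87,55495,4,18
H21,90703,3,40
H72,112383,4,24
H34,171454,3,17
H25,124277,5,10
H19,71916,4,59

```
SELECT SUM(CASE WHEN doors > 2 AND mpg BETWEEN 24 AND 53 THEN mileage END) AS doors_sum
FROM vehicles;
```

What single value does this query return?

vin=H62: ✗
vin=H51: ✗
vin=H23: ✓ → 99953
vin=H79: ✓ → 143700
vin=H87: ✗
vin=H21: ✓ → 90703
vin=H72: ✓ → 112383
vin=H34: ✗
vin=H25: ✗
vin=H19: ✗
doors_sum = 99953 + 143700 + 90703 + 112383 = 446739

446739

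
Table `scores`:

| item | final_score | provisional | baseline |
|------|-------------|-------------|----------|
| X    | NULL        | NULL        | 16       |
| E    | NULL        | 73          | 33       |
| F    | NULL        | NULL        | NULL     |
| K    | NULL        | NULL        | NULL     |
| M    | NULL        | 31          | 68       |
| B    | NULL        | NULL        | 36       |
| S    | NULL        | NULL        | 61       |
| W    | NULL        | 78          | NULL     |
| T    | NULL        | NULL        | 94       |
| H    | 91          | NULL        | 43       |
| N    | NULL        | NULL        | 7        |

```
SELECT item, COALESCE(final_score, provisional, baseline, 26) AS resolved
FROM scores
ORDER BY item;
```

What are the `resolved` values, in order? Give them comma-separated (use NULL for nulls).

36, 73, 26, 91, 26, 31, 7, 61, 94, 78, 16

item=B: final_score=NULL, provisional=NULL, baseline=36 → 36
item=E: final_score=NULL, provisional=73 → 73
item=F: final_score=NULL, provisional=NULL, baseline=NULL, → literal 26 → 26
item=H: final_score=91 → 91
item=K: final_score=NULL, provisional=NULL, baseline=NULL, → literal 26 → 26
item=M: final_score=NULL, provisional=31 → 31
item=N: final_score=NULL, provisional=NULL, baseline=7 → 7
item=S: final_score=NULL, provisional=NULL, baseline=61 → 61
item=T: final_score=NULL, provisional=NULL, baseline=94 → 94
item=W: final_score=NULL, provisional=78 → 78
item=X: final_score=NULL, provisional=NULL, baseline=16 → 16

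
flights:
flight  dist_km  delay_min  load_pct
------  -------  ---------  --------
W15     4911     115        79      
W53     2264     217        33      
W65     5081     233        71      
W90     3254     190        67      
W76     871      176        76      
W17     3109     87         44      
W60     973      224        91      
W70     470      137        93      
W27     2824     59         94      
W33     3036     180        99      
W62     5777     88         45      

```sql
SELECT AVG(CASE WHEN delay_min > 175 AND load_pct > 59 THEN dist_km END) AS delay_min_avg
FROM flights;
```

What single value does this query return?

2643

flight=W15: ✗
flight=W53: ✗
flight=W65: ✓ → 5081
flight=W90: ✓ → 3254
flight=W76: ✓ → 871
flight=W17: ✗
flight=W60: ✓ → 973
flight=W70: ✗
flight=W27: ✗
flight=W33: ✓ → 3036
flight=W62: ✗
delay_min_avg = (5081 + 3254 + 871 + 973 + 3036) / 5 = 2643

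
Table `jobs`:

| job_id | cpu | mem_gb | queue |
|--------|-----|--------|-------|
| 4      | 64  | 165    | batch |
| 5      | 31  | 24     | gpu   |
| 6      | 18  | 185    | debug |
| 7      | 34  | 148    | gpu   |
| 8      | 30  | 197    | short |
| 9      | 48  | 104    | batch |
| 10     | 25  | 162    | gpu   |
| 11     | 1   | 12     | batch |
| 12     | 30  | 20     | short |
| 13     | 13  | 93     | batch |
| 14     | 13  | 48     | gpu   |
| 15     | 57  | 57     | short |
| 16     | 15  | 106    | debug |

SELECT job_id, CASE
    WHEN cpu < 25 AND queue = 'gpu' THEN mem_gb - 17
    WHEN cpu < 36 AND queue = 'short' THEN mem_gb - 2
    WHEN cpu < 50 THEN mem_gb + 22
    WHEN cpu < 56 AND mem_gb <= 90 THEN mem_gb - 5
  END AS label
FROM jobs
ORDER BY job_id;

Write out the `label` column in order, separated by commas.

NULL, 46, 207, 170, 195, 126, 184, 34, 18, 115, 31, NULL, 128

job_id=4: (no match → NULL) → NULL
job_id=5: cpu < 50 → 46
job_id=6: cpu < 50 → 207
job_id=7: cpu < 50 → 170
job_id=8: cpu < 36 AND queue = 'short' → 195
job_id=9: cpu < 50 → 126
job_id=10: cpu < 50 → 184
job_id=11: cpu < 50 → 34
job_id=12: cpu < 36 AND queue = 'short' → 18
job_id=13: cpu < 50 → 115
job_id=14: cpu < 25 AND queue = 'gpu' → 31
job_id=15: (no match → NULL) → NULL
job_id=16: cpu < 50 → 128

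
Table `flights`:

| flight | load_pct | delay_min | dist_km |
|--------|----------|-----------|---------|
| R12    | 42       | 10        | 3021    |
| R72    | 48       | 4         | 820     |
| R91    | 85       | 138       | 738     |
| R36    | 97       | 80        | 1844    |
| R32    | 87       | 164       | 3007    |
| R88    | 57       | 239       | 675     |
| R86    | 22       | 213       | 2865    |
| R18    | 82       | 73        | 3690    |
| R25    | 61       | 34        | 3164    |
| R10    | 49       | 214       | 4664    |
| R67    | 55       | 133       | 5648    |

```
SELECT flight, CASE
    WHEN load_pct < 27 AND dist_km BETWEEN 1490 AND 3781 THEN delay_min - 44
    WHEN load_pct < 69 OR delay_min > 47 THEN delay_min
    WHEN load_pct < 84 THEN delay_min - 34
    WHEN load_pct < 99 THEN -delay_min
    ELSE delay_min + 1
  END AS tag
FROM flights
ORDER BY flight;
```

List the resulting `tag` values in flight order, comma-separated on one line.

214, 10, 73, 34, 164, 80, 133, 4, 169, 239, 138

flight=R10: load_pct < 69 OR delay_min > 47 → 214
flight=R12: load_pct < 69 OR delay_min > 47 → 10
flight=R18: load_pct < 69 OR delay_min > 47 → 73
flight=R25: load_pct < 69 OR delay_min > 47 → 34
flight=R32: load_pct < 69 OR delay_min > 47 → 164
flight=R36: load_pct < 69 OR delay_min > 47 → 80
flight=R67: load_pct < 69 OR delay_min > 47 → 133
flight=R72: load_pct < 69 OR delay_min > 47 → 4
flight=R86: load_pct < 27 AND dist_km BETWEEN 1490 AND 3781 → 169
flight=R88: load_pct < 69 OR delay_min > 47 → 239
flight=R91: load_pct < 69 OR delay_min > 47 → 138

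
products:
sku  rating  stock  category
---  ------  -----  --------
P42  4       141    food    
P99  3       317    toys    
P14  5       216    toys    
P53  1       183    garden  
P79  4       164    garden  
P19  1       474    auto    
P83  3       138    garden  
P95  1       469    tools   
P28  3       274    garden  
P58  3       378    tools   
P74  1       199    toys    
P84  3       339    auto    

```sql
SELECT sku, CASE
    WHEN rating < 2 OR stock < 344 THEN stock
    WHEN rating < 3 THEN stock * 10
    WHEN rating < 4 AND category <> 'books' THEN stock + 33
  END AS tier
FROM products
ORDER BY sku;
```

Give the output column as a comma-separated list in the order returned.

sku=P14: rating < 2 OR stock < 344 → 216
sku=P19: rating < 2 OR stock < 344 → 474
sku=P28: rating < 2 OR stock < 344 → 274
sku=P42: rating < 2 OR stock < 344 → 141
sku=P53: rating < 2 OR stock < 344 → 183
sku=P58: rating < 4 AND category <> 'books' → 411
sku=P74: rating < 2 OR stock < 344 → 199
sku=P79: rating < 2 OR stock < 344 → 164
sku=P83: rating < 2 OR stock < 344 → 138
sku=P84: rating < 2 OR stock < 344 → 339
sku=P95: rating < 2 OR stock < 344 → 469
sku=P99: rating < 2 OR stock < 344 → 317

216, 474, 274, 141, 183, 411, 199, 164, 138, 339, 469, 317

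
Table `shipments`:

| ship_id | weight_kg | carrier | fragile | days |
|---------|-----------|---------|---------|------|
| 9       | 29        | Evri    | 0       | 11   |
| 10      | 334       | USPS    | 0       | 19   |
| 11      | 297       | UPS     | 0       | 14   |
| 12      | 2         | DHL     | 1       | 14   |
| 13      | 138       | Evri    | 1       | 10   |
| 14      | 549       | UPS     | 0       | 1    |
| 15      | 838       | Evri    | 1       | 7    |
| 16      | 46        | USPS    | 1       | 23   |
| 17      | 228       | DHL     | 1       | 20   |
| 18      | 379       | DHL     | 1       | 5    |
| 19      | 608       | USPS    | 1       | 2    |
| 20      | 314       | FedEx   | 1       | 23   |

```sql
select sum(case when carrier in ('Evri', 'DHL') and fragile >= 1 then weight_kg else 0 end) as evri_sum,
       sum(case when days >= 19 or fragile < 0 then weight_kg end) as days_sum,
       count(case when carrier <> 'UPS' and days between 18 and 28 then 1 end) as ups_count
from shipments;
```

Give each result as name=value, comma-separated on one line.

evri_sum=1585, days_sum=922, ups_count=4

[evri_sum: carrier in ('Evri', 'DHL') and fragile >= 1]
ship_id=9: ✗
ship_id=10: ✗
ship_id=11: ✗
ship_id=12: ✓ → 2
ship_id=13: ✓ → 138
ship_id=14: ✗
ship_id=15: ✓ → 838
ship_id=16: ✗
ship_id=17: ✓ → 228
ship_id=18: ✓ → 379
ship_id=19: ✗
ship_id=20: ✗
evri_sum = 2 + 138 + 838 + 228 + 379 = 1585
—
[days_sum: days >= 19 or fragile < 0]
ship_id=9: ✗
ship_id=10: ✓ → 334
ship_id=11: ✗
ship_id=12: ✗
ship_id=13: ✗
ship_id=14: ✗
ship_id=15: ✗
ship_id=16: ✓ → 46
ship_id=17: ✓ → 228
ship_id=18: ✗
ship_id=19: ✗
ship_id=20: ✓ → 314
days_sum = 334 + 46 + 228 + 314 = 922
—
[ups_count: carrier <> 'UPS' and days between 18 and 28]
ship_id=9: ✗
ship_id=10: ✓ → 1
ship_id=11: ✗
ship_id=12: ✗
ship_id=13: ✗
ship_id=14: ✗
ship_id=15: ✗
ship_id=16: ✓ → 1
ship_id=17: ✓ → 1
ship_id=18: ✗
ship_id=19: ✗
ship_id=20: ✓ → 1
ups_count = COUNT(1, 1, 1, 1) = 4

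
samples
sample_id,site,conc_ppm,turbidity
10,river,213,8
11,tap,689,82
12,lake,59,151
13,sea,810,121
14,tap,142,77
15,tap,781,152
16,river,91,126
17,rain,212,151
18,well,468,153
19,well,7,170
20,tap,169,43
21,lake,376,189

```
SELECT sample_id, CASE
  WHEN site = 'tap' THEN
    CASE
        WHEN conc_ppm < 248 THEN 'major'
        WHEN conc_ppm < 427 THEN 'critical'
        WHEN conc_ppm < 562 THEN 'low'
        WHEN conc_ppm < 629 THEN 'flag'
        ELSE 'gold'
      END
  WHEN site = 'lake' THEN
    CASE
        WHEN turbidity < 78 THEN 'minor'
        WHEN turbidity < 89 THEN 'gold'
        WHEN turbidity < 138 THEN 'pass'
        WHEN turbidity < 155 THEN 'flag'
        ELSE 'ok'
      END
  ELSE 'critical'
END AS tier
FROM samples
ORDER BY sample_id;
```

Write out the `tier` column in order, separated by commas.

critical, gold, flag, critical, major, gold, critical, critical, critical, critical, major, ok

sample_id=10: site='river' → outer ELSE → critical
sample_id=11: site='tap' → inner[ELSE] → gold
sample_id=12: site='lake' → inner[turbidity < 155] → flag
sample_id=13: site='sea' → outer ELSE → critical
sample_id=14: site='tap' → inner[conc_ppm < 248] → major
sample_id=15: site='tap' → inner[ELSE] → gold
sample_id=16: site='river' → outer ELSE → critical
sample_id=17: site='rain' → outer ELSE → critical
sample_id=18: site='well' → outer ELSE → critical
sample_id=19: site='well' → outer ELSE → critical
sample_id=20: site='tap' → inner[conc_ppm < 248] → major
sample_id=21: site='lake' → inner[ELSE] → ok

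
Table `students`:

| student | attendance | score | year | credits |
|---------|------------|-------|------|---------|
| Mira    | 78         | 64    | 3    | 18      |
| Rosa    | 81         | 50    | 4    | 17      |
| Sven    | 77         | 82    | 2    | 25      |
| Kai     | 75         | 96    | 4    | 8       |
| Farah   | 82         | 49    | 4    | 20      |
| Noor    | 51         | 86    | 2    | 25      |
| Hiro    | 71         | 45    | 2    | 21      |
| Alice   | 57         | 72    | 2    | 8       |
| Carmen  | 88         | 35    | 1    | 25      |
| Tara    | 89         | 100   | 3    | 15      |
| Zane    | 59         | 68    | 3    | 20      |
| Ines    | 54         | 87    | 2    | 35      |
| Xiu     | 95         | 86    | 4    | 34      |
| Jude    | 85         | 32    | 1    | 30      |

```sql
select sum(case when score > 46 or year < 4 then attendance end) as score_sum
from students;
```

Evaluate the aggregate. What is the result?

student=Mira: ✓ → 78
student=Rosa: ✓ → 81
student=Sven: ✓ → 77
student=Kai: ✓ → 75
student=Farah: ✓ → 82
student=Noor: ✓ → 51
student=Hiro: ✓ → 71
student=Alice: ✓ → 57
student=Carmen: ✓ → 88
student=Tara: ✓ → 89
student=Zane: ✓ → 59
student=Ines: ✓ → 54
student=Xiu: ✓ → 95
student=Jude: ✓ → 85
score_sum = 78 + 81 + 77 + 75 + 82 + 51 + 71 + 57 + 88 + 89 + 59 + 54 + 95 + 85 = 1042

1042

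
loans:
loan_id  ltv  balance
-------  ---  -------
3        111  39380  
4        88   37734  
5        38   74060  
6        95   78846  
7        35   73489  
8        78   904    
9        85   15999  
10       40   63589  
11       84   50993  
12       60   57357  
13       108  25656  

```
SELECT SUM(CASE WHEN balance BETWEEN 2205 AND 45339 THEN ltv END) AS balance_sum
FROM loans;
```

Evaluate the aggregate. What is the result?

392

loan_id=3: ✓ → 111
loan_id=4: ✓ → 88
loan_id=5: ✗
loan_id=6: ✗
loan_id=7: ✗
loan_id=8: ✗
loan_id=9: ✓ → 85
loan_id=10: ✗
loan_id=11: ✗
loan_id=12: ✗
loan_id=13: ✓ → 108
balance_sum = 111 + 88 + 85 + 108 = 392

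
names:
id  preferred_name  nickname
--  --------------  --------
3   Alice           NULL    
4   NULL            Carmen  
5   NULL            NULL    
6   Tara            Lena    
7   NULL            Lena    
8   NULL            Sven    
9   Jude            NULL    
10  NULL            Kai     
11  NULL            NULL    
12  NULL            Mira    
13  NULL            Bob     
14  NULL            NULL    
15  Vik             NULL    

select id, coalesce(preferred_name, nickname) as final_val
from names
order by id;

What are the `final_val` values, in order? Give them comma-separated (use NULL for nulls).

id=3: preferred_name=Alice → Alice
id=4: preferred_name=NULL, nickname=Carmen → Carmen
id=5: preferred_name=NULL, nickname=NULL (all NULL) → NULL
id=6: preferred_name=Tara → Tara
id=7: preferred_name=NULL, nickname=Lena → Lena
id=8: preferred_name=NULL, nickname=Sven → Sven
id=9: preferred_name=Jude → Jude
id=10: preferred_name=NULL, nickname=Kai → Kai
id=11: preferred_name=NULL, nickname=NULL (all NULL) → NULL
id=12: preferred_name=NULL, nickname=Mira → Mira
id=13: preferred_name=NULL, nickname=Bob → Bob
id=14: preferred_name=NULL, nickname=NULL (all NULL) → NULL
id=15: preferred_name=Vik → Vik

Alice, Carmen, NULL, Tara, Lena, Sven, Jude, Kai, NULL, Mira, Bob, NULL, Vik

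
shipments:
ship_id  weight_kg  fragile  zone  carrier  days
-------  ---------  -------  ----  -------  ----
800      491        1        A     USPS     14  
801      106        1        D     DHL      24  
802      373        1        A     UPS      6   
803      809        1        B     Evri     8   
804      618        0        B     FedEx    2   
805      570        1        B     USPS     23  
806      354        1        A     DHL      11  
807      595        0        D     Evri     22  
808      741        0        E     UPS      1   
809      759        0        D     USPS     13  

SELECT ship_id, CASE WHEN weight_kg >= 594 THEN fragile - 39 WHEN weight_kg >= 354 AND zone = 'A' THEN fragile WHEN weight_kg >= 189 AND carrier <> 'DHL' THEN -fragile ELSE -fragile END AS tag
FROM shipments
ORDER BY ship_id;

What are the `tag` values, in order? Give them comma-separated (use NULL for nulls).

ship_id=800: weight_kg >= 354 AND zone = 'A' → 1
ship_id=801: ELSE → -1
ship_id=802: weight_kg >= 354 AND zone = 'A' → 1
ship_id=803: weight_kg >= 594 → -38
ship_id=804: weight_kg >= 594 → -39
ship_id=805: weight_kg >= 189 AND carrier <> 'DHL' → -1
ship_id=806: weight_kg >= 354 AND zone = 'A' → 1
ship_id=807: weight_kg >= 594 → -39
ship_id=808: weight_kg >= 594 → -39
ship_id=809: weight_kg >= 594 → -39

1, -1, 1, -38, -39, -1, 1, -39, -39, -39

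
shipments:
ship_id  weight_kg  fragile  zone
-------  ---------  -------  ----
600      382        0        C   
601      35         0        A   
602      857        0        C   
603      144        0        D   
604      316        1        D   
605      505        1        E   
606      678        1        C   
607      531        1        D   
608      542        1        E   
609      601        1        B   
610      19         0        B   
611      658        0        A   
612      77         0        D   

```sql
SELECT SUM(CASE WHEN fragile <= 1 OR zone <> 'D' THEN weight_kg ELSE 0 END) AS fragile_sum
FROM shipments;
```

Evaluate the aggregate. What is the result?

ship_id=600: ✓ → 382
ship_id=601: ✓ → 35
ship_id=602: ✓ → 857
ship_id=603: ✓ → 144
ship_id=604: ✓ → 316
ship_id=605: ✓ → 505
ship_id=606: ✓ → 678
ship_id=607: ✓ → 531
ship_id=608: ✓ → 542
ship_id=609: ✓ → 601
ship_id=610: ✓ → 19
ship_id=611: ✓ → 658
ship_id=612: ✓ → 77
fragile_sum = 382 + 35 + 857 + 144 + 316 + 505 + 678 + 531 + 542 + 601 + 19 + 658 + 77 = 5345

5345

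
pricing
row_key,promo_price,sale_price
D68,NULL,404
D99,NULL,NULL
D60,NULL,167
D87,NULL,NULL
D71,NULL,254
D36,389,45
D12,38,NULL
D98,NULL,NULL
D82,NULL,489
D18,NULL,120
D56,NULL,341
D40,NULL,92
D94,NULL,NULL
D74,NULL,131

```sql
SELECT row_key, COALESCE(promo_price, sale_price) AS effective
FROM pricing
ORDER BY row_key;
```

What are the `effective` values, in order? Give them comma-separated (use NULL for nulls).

38, 120, 389, 92, 341, 167, 404, 254, 131, 489, NULL, NULL, NULL, NULL

row_key=D12: promo_price=38 → 38
row_key=D18: promo_price=NULL, sale_price=120 → 120
row_key=D36: promo_price=389 → 389
row_key=D40: promo_price=NULL, sale_price=92 → 92
row_key=D56: promo_price=NULL, sale_price=341 → 341
row_key=D60: promo_price=NULL, sale_price=167 → 167
row_key=D68: promo_price=NULL, sale_price=404 → 404
row_key=D71: promo_price=NULL, sale_price=254 → 254
row_key=D74: promo_price=NULL, sale_price=131 → 131
row_key=D82: promo_price=NULL, sale_price=489 → 489
row_key=D87: promo_price=NULL, sale_price=NULL (all NULL) → NULL
row_key=D94: promo_price=NULL, sale_price=NULL (all NULL) → NULL
row_key=D98: promo_price=NULL, sale_price=NULL (all NULL) → NULL
row_key=D99: promo_price=NULL, sale_price=NULL (all NULL) → NULL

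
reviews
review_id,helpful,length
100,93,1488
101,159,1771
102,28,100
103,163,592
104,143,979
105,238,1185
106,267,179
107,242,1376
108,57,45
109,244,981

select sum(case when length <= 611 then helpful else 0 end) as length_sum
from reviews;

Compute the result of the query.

review_id=100: ✗
review_id=101: ✗
review_id=102: ✓ → 28
review_id=103: ✓ → 163
review_id=104: ✗
review_id=105: ✗
review_id=106: ✓ → 267
review_id=107: ✗
review_id=108: ✓ → 57
review_id=109: ✗
length_sum = 28 + 163 + 267 + 57 = 515

515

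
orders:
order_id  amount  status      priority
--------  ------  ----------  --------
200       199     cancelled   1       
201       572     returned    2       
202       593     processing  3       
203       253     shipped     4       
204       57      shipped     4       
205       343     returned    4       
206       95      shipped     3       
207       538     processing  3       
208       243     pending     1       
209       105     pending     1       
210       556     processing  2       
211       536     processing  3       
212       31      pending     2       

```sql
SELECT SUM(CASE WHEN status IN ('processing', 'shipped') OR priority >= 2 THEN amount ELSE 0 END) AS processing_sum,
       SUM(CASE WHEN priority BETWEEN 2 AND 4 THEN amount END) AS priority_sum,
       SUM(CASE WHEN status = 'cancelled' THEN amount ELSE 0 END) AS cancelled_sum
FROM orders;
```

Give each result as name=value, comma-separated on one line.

[processing_sum: status IN ('processing', 'shipped') OR priority >= 2]
order_id=200: ✗
order_id=201: ✓ → 572
order_id=202: ✓ → 593
order_id=203: ✓ → 253
order_id=204: ✓ → 57
order_id=205: ✓ → 343
order_id=206: ✓ → 95
order_id=207: ✓ → 538
order_id=208: ✗
order_id=209: ✗
order_id=210: ✓ → 556
order_id=211: ✓ → 536
order_id=212: ✓ → 31
processing_sum = 572 + 593 + 253 + 57 + 343 + 95 + 538 + 556 + 536 + 31 = 3574
—
[priority_sum: priority BETWEEN 2 AND 4]
order_id=200: ✗
order_id=201: ✓ → 572
order_id=202: ✓ → 593
order_id=203: ✓ → 253
order_id=204: ✓ → 57
order_id=205: ✓ → 343
order_id=206: ✓ → 95
order_id=207: ✓ → 538
order_id=208: ✗
order_id=209: ✗
order_id=210: ✓ → 556
order_id=211: ✓ → 536
order_id=212: ✓ → 31
priority_sum = 572 + 593 + 253 + 57 + 343 + 95 + 538 + 556 + 536 + 31 = 3574
—
[cancelled_sum: status = 'cancelled']
order_id=200: ✓ → 199
order_id=201: ✗
order_id=202: ✗
order_id=203: ✗
order_id=204: ✗
order_id=205: ✗
order_id=206: ✗
order_id=207: ✗
order_id=208: ✗
order_id=209: ✗
order_id=210: ✗
order_id=211: ✗
order_id=212: ✗
cancelled_sum = 199

processing_sum=3574, priority_sum=3574, cancelled_sum=199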